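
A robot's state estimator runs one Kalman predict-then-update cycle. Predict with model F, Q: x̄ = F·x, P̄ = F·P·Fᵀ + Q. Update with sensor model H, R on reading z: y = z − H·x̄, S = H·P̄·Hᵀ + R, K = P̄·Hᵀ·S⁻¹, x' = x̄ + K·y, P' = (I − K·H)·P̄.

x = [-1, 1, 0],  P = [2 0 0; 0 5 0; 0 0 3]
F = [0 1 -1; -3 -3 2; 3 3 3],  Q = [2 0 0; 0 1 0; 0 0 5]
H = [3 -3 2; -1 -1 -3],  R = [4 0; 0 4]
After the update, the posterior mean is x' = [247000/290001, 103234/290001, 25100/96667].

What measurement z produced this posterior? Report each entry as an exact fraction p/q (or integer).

x̄ = F·x = [1, 0, 0]
P̄ = F·P·Fᵀ + Q = [10 -21 6; -21 76 -45; 6 -45 95]
S = H·P̄·Hᵀ + R = [2148 -753; -753 669]
K = P̄·Hᵀ·S⁻¹ = [21658/290001 21343/290001; -64883/290001 -38351/290001; 14743/290001 -90043/290001]
x' − x̄ = [-43001/290001, 103234/290001, 25100/96667] = K·y
y = (KᵀK)⁻¹·Kᵀ·(x' − x̄) = [-1, -1]
z = y + H·x̄ = [-1, -1] + [3, -1] = [2, -2]

z = [2, -2]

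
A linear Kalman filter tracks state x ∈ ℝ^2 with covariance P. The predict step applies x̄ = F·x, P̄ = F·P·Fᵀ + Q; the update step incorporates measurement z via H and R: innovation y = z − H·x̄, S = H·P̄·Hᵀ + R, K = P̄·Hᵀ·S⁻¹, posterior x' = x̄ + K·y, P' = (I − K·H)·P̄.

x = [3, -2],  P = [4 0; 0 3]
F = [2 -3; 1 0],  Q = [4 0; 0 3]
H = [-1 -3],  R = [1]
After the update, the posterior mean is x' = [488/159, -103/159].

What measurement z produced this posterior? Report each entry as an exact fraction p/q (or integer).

x̄ = F·x = [12, 3]
P̄ = F·P·Fᵀ + Q = [47 8; 8 7]
S = H·P̄·Hᵀ + R = [159]
K = P̄·Hᵀ·S⁻¹ = [-71/159; -29/159]
x' − x̄ = [-1420/159, -580/159] = K·y
y = (KᵀK)⁻¹·Kᵀ·(x' − x̄) = [20]
z = y + H·x̄ = [20] + [-21] = [-1]

z = [-1]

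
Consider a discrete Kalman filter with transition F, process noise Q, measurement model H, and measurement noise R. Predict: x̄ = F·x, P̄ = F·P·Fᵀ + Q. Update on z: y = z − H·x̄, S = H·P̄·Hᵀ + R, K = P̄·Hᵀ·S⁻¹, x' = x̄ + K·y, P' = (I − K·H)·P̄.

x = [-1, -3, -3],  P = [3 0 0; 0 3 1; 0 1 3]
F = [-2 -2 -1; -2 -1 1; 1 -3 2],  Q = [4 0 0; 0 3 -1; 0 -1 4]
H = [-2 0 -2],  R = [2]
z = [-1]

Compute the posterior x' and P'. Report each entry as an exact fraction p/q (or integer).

x' = [749/159, -107/159, -219/53]
P' = [2365/159 866/159 -775/53; 866/159 2443/159 -283/53; -775/53 -283/53 788/53]

x̄ = F·x = [11, 2, 2]
P̄ = F·P·Fᵀ + Q = [35 14 5; 14 19 3; 5 3 34]
y = z − H·x̄ = [25]
S = H·P̄·Hᵀ + R = [318]
K = P̄·Hᵀ·S⁻¹ = [-40/159; -17/159; -13/53]
x' = x̄ + K·y = [749/159, -107/159, -219/53]
P' = (I − K·H)·P̄ = [2365/159 866/159 -775/53; 866/159 2443/159 -283/53; -775/53 -283/53 788/53]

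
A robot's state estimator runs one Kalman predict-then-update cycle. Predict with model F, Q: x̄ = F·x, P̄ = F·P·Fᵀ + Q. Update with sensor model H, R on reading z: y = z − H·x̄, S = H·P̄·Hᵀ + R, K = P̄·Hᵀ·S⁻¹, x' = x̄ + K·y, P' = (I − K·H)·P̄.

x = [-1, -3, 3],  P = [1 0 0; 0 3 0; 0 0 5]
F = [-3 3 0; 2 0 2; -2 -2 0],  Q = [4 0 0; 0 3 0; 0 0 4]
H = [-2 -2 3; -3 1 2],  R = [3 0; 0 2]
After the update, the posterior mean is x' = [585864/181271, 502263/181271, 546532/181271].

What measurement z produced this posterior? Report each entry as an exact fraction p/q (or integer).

x̄ = F·x = [-6, 4, 8]
P̄ = F·P·Fᵀ + Q = [40 -6 -12; -6 27 -4; -12 -4 20]
S = H·P̄·Hᵀ + R = [595 442; 442 633]
K = P̄·Hᵀ·S⁻¹ = [468/181271 -2546/10663; -50536/181271 2699/10663; 26412/181271 128/10663]
x' − x̄ = [1673490/181271, -222821/181271, -903636/181271] = K·y
y = (KᵀK)⁻¹·Kᵀ·(x' − x̄) = [-31, -39]
z = y + H·x̄ = [-31, -39] + [28, 38] = [-3, -1]

z = [-3, -1]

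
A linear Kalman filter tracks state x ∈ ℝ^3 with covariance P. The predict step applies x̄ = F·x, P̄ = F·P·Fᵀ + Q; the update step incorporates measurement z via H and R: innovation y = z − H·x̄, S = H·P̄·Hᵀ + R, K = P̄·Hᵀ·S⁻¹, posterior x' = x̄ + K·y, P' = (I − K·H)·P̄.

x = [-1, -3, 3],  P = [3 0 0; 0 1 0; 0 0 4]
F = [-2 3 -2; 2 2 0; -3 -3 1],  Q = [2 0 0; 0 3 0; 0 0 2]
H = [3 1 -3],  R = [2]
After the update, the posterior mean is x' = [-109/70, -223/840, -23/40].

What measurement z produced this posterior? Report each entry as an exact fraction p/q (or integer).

x̄ = F·x = [-13, -8, 15]
P̄ = F·P·Fᵀ + Q = [39 -6 1; -6 19 -24; 1 -24 42]
S = H·P̄·Hᵀ + R = [840]
K = P̄·Hᵀ·S⁻¹ = [9/70; 73/840; -7/40]
x' − x̄ = [801/70, 6497/840, -623/40] = K·y
y = (KᵀK)⁻¹·Kᵀ·(x' − x̄) = [89]
z = y + H·x̄ = [89] + [-92] = [-3]

z = [-3]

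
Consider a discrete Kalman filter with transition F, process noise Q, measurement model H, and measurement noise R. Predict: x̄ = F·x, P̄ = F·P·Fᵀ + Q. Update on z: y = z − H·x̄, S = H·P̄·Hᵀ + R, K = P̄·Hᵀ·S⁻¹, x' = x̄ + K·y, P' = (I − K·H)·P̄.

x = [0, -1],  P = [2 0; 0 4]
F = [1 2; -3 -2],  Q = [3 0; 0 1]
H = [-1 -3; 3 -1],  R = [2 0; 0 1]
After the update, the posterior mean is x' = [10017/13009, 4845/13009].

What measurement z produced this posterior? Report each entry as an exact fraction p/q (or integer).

z = [-2, 2]

x̄ = F·x = [-2, 2]
P̄ = F·P·Fᵀ + Q = [21 -22; -22 35]
S = H·P̄·Hᵀ + R = [206 218; 218 357]
K = P̄·Hᵀ·S⁻¹ = [-2465/26018 3850/13009; -7613/26018 -1356/13009]
x' − x̄ = [36035/13009, -21173/13009] = K·y
y = (KᵀK)⁻¹·Kᵀ·(x' − x̄) = [2, 10]
z = y + H·x̄ = [2, 10] + [-4, -8] = [-2, 2]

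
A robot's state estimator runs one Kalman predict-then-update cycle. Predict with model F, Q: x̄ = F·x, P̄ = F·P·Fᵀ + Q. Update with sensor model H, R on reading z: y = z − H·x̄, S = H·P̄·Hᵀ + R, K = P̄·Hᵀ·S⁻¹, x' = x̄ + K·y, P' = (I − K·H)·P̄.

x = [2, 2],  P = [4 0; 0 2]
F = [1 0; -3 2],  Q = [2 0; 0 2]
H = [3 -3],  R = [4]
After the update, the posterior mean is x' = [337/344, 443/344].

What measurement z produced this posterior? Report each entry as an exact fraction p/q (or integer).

z = [-1]

x̄ = F·x = [2, -2]
P̄ = F·P·Fᵀ + Q = [6 -12; -12 46]
S = H·P̄·Hᵀ + R = [688]
K = P̄·Hᵀ·S⁻¹ = [27/344; -87/344]
x' − x̄ = [-351/344, 1131/344] = K·y
y = (KᵀK)⁻¹·Kᵀ·(x' − x̄) = [-13]
z = y + H·x̄ = [-13] + [12] = [-1]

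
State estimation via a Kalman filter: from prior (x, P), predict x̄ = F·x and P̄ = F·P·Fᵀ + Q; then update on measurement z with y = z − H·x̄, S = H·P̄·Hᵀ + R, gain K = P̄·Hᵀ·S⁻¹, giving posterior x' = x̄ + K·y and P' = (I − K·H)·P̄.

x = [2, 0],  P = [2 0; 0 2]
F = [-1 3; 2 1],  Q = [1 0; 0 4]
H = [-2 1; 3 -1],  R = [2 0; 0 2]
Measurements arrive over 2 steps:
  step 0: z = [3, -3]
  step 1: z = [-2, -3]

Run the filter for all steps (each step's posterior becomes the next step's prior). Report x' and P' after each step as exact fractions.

step 0: x̄ = F·x = [-2, 4]
step 0: P̄ = F·P·Fᵀ + Q = [21 2; 2 14]
step 0: y = z − H·x̄ = [-5, 7]
step 0: S = H·P̄·Hᵀ + R = [92 -130; -130 193]
step 0: K = P̄·Hᵀ·S⁻¹ = [105/428 103/214; 445/428 141/214]
step 0: x' = x̄ + K·y = [61/428, 1461/428]
step 0: P' = (I − K·H)·P̄ = [311/214 727/214; 727/214 1899/214]
step 1: x̄ = F·x = [2161/214, 1583/428]
step 1: P̄ = F·P·Fᵀ + Q = [6627/107 4355/107; 4355/107 6907/214]
step 1: y = z − H·x̄ = [6205/428, -12667/428]
step 1: S = H·P̄·Hᵀ + R = [25511/214 -42881/214; -42881/214 74361/214]
step 1: K = P̄·Hᵀ·S⁻¹ = [37681/272165 135381/272165; 39761/54433 37000/54433]
step 1: x' = x̄ + K·y = [-712064/272165, -317277/54433]
step 1: P' = (I − K·H)·P̄ = [346124/272165 153522/54433; 153522/54433 386566/54433]

step 0: x' = [61/428, 1461/428], P' = [311/214 727/214; 727/214 1899/214]
step 1: x' = [-712064/272165, -317277/54433], P' = [346124/272165 153522/54433; 153522/54433 386566/54433]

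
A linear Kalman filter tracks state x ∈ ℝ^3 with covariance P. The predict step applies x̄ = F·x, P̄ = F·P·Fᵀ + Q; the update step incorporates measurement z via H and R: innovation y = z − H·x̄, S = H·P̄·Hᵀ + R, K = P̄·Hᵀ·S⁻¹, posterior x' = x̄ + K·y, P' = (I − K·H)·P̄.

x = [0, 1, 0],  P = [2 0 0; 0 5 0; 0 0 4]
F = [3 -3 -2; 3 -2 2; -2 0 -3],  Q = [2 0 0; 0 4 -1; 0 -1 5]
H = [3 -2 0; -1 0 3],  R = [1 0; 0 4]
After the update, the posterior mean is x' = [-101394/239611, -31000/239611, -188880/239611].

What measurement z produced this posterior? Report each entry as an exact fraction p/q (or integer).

z = [-1, -2]

x̄ = F·x = [-3, -2, 0]
P̄ = F·P·Fᵀ + Q = [81 32 12; 32 58 -37; 12 -37 49]
S = H·P̄·Hᵀ + R = [578 151; 151 454]
K = P̄·Hᵀ·S⁻¹ = [88061/239611 -53039/239611; 12513/239611 -79634/239611; 29555/239611 61420/239611]
x' − x̄ = [617439/239611, 448222/239611, -188880/239611] = K·y
y = (KᵀK)⁻¹·Kᵀ·(x' − x̄) = [4, -5]
z = y + H·x̄ = [4, -5] + [-5, 3] = [-1, -2]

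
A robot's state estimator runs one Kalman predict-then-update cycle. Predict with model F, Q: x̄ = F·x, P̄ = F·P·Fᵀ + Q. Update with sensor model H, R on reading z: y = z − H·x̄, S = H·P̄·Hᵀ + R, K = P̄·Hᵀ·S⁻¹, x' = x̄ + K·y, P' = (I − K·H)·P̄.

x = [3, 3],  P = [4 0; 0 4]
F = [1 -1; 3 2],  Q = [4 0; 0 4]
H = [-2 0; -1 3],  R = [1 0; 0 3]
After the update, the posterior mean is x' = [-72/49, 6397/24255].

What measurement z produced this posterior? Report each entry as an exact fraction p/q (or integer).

z = [3, 2]

x̄ = F·x = [0, 15]
P̄ = F·P·Fᵀ + Q = [12 4; 4 56]
S = H·P̄·Hᵀ + R = [49 0; 0 495]
K = P̄·Hᵀ·S⁻¹ = [-24/49 0; -8/49 164/495]
x' − x̄ = [-72/49, -357428/24255] = K·y
y = (KᵀK)⁻¹·Kᵀ·(x' − x̄) = [3, -43]
z = y + H·x̄ = [3, -43] + [0, 45] = [3, 2]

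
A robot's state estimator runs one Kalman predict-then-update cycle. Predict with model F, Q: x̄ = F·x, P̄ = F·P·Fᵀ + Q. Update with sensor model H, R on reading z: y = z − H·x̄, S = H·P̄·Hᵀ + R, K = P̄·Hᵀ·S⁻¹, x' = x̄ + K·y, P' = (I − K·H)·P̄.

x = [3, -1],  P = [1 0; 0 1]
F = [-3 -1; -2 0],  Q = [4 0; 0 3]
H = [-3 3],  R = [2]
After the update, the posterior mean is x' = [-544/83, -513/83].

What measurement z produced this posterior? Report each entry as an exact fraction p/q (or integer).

x̄ = F·x = [-8, -6]
P̄ = F·P·Fᵀ + Q = [14 6; 6 7]
S = H·P̄·Hᵀ + R = [83]
K = P̄·Hᵀ·S⁻¹ = [-24/83; 3/83]
x' − x̄ = [120/83, -15/83] = K·y
y = (KᵀK)⁻¹·Kᵀ·(x' − x̄) = [-5]
z = y + H·x̄ = [-5] + [6] = [1]

z = [1]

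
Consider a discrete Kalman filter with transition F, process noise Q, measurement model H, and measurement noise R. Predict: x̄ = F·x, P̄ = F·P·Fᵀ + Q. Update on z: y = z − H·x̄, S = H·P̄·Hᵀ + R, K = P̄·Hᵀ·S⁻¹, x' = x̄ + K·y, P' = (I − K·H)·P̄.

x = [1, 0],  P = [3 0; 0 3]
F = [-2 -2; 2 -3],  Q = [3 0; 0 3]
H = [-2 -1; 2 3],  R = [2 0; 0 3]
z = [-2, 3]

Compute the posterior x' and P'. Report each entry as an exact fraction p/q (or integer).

x̄ = F·x = [-2, 2]
P̄ = F·P·Fᵀ + Q = [27 6; 6 42]
y = z − H·x̄ = [-4, 1]
S = H·P̄·Hᵀ + R = [176 -282; -282 561]
K = P̄·Hᵀ·S⁻¹ = [-1113/1601 -354/1601; 1437/3202 755/1601]
x' = x̄ + K·y = [896/1601, 1083/1601]
P' = (I − K·H)·P̄ = [1935/1601 -1644/1601; -1644/1601 1851/1601]

x' = [896/1601, 1083/1601]
P' = [1935/1601 -1644/1601; -1644/1601 1851/1601]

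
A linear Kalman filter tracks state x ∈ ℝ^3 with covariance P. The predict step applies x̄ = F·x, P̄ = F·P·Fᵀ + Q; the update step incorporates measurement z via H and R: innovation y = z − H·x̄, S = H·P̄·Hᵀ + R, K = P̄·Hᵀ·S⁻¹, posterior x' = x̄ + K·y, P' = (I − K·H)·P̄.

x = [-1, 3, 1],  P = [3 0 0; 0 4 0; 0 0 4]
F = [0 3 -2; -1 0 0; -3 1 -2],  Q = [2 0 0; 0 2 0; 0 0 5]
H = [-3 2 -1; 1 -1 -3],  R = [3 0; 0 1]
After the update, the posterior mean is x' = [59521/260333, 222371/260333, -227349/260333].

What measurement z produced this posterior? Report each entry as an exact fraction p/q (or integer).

z = [2, 2]

x̄ = F·x = [7, 1, 4]
P̄ = F·P·Fᵀ + Q = [54 0 28; 0 5 9; 28 9 52]
S = H·P̄·Hᵀ + R = [693 163; 163 414]
K = P̄·Hᵀ·S⁻¹ = [-73770/260333 10180/260333; 5630/260333 -22339/260333; -26521/260333 -75707/260333]
x' − x̄ = [-1762810/260333, -37962/260333, -1268681/260333] = K·y
y = (KᵀK)⁻¹·Kᵀ·(x' − x̄) = [25, 8]
z = y + H·x̄ = [25, 8] + [-23, -6] = [2, 2]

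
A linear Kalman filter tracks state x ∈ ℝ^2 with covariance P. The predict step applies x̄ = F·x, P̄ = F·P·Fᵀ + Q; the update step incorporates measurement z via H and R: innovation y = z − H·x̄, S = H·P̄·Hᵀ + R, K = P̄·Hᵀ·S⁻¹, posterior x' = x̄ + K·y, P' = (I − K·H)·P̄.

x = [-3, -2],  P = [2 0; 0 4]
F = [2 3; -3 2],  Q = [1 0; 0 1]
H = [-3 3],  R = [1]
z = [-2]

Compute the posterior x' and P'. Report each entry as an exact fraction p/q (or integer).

x̄ = F·x = [-12, 5]
P̄ = F·P·Fᵀ + Q = [45 12; 12 35]
y = z − H·x̄ = [-53]
S = H·P̄·Hᵀ + R = [505]
K = P̄·Hᵀ·S⁻¹ = [-99/505; 69/505]
x' = x̄ + K·y = [-813/505, -1132/505]
P' = (I − K·H)·P̄ = [12924/505 12891/505; 12891/505 12914/505]

x' = [-813/505, -1132/505]
P' = [12924/505 12891/505; 12891/505 12914/505]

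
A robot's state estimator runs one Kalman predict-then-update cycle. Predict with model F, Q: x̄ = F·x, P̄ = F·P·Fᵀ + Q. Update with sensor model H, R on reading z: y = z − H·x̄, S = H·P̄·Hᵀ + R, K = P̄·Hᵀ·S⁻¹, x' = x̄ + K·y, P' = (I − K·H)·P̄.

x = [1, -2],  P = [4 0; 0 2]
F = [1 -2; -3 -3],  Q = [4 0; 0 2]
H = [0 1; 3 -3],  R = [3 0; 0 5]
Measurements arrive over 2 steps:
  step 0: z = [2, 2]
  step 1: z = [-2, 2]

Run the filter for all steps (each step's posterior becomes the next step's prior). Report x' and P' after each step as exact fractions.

step 0: x̄ = F·x = [5, 3]
step 0: P̄ = F·P·Fᵀ + Q = [16 0; 0 56]
step 0: y = z − H·x̄ = [-1, -4]
step 0: S = H·P̄·Hᵀ + R = [59 -168; -168 653]
step 0: K = P̄·Hᵀ·S⁻¹ = [8064/10303 2832/10303; 8344/10303 -504/10303]
step 0: x' = x̄ + K·y = [32123/10303, 24581/10303]
step 0: P' = (I − K·H)·P̄ = [28912/10303 24192/10303; 24192/10303 25032/10303]
step 1: x̄ = F·x = [-17039/10303, -170112/10303]
step 1: P̄ = F·P·Fᵀ + Q = [73484/10303 136032/10303; 136032/10303 941558/10303]
step 1: y = z − H·x̄ = [149506/10303, -438613/10303]
step 1: S = H·P̄·Hᵀ + R = [972467/10303 -2416578/10303; -2416578/10303 6738317/10303]
step 1: K = P̄·Hᵀ·S⁻¹ = [44954904/69197485 14195316/69197485; 48982534/69197485 -7249734/69197485]
step 1: x' = x̄ + K·y = [-9487919/9885355, -17585894/9885355]
step 1: P' = (I − K·H)·P̄ = [158523572/69197485 134864712/69197485; 134864712/69197485 146947602/69197485]

step 0: x' = [32123/10303, 24581/10303], P' = [28912/10303 24192/10303; 24192/10303 25032/10303]
step 1: x' = [-9487919/9885355, -17585894/9885355], P' = [158523572/69197485 134864712/69197485; 134864712/69197485 146947602/69197485]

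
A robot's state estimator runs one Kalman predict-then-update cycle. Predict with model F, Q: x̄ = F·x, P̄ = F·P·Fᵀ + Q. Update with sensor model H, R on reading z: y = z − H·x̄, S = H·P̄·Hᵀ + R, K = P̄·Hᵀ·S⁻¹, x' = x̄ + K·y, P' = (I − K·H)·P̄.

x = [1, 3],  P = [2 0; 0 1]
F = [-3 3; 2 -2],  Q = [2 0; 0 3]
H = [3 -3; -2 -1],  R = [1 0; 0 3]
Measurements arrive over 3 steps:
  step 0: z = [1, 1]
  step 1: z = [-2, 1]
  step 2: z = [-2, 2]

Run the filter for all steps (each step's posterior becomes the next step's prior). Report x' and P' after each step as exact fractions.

step 0: x' = [-1293/11213, -5081/11213], P' = [3195/11213 2721/11213; 2721/11213 3486/11213]
step 1: x' = [-6386721/11488969, 1440722/11488969], P' = [3198735/11488969 2743773/11488969; 2743773/11488969 3545718/11488969]
step 2: x' = [-7745467219/11727349397, -491228693/11727349397], P' = [3264785955/11727349397 2800514649/11727349397; 2800514649/11727349397 3619175934/11727349397]

step 0: x̄ = F·x = [6, -4]
step 0: P̄ = F·P·Fᵀ + Q = [29 -18; -18 15]
step 0: y = z − H·x̄ = [-29, 9]
step 0: S = H·P̄·Hᵀ + R = [721 -183; -183 62]
step 0: K = P̄·Hᵀ·S⁻¹ = [1422/11213 -3037/11213; -2295/11213 -2976/11213]
step 0: x' = x̄ + K·y = [-1293/11213, -5081/11213]
step 0: P' = (I − K·H)·P̄ = [3195/11213 2721/11213; 2721/11213 3486/11213]
step 1: x̄ = F·x = [-11364/11213, 7576/11213]
step 1: P̄ = F·P·Fᵀ + Q = [33577/11213 -7434/11213; -7434/11213 38595/11213]
step 1: y = z − H·x̄ = [34394/11213, -3939/11213]
step 1: S = H·P̄·Hᵀ + R = [794573/11213 -107979/11213; -107979/11213 176806/11213]
step 1: K = P̄·Hᵀ·S⁻¹ = [1364886/11488969 -3047081/11488969; -2405835/11488969 -3011088/11488969]
step 1: x' = x̄ + K·y = [-6386721/11488969, 1440722/11488969]
step 1: P' = (I − K·H)·P̄ = [3198735/11488969 2743773/11488969; 2743773/11488969 3545718/11488969]
step 2: x̄ = F·x = [23482329/11488969, -15654886/11488969]
step 2: P̄ = F·P·Fᵀ + Q = [34290101/11488969 -7541442/11488969; -7541442/11488969 39494535/11488969]
step 2: y = z − H·x̄ = [-140389583/11488969, 54287710/11488969]
step 2: S = H·P̄·Hᵀ + R = [811296649/11488969 -109881327/11488969; -109881327/11488969 180956078/11488969]
step 2: K = P̄·Hᵀ·S⁻¹ = [1392813918/11727349397 -3110028853/11727349397; -2455983855/11727349397 -3073401744/11727349397]
step 2: x' = x̄ + K·y = [-7745467219/11727349397, -491228693/11727349397]
step 2: P' = (I − K·H)·P̄ = [3264785955/11727349397 2800514649/11727349397; 2800514649/11727349397 3619175934/11727349397]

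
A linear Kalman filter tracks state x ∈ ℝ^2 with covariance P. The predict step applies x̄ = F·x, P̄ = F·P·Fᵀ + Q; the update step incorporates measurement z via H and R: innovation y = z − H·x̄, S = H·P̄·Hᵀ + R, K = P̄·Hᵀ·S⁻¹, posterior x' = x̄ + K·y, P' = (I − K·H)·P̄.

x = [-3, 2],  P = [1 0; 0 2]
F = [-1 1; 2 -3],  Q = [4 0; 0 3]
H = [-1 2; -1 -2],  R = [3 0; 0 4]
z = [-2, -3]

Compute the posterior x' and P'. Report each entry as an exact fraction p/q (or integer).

x' = [761/367, -36/2569]
P' = [456/367 18/367; 18/367 1077/2569]

x̄ = F·x = [5, -12]
P̄ = F·P·Fᵀ + Q = [7 -8; -8 25]
y = z − H·x̄ = [27, -22]
S = H·P̄·Hᵀ + R = [142 -93; -93 79]
K = P̄·Hᵀ·S⁻¹ = [-140/367 -123/367; 676/2569 -570/2569]
x' = x̄ + K·y = [761/367, -36/2569]
P' = (I − K·H)·P̄ = [456/367 18/367; 18/367 1077/2569]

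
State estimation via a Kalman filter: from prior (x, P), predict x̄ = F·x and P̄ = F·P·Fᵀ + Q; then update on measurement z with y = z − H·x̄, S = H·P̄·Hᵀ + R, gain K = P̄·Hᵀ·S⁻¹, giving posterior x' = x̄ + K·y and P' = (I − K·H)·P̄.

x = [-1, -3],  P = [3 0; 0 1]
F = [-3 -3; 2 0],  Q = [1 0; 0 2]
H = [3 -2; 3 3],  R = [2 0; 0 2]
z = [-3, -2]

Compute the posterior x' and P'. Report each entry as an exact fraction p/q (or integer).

x̄ = F·x = [12, -2]
P̄ = F·P·Fᵀ + Q = [37 -18; -18 14]
y = z − H·x̄ = [-43, -32]
S = H·P̄·Hᵀ + R = [607 195; 195 137]
K = P̄·Hᵀ·S⁻¹ = [4512/22567 2967/22567; -4447/22567 4353/22567]
x' = x̄ + K·y = [-18156/22567, 6791/22567]
P' = (I − K·H)·P̄ = [2596/22567 -618/22567; -618/22567 3520/22567]

x' = [-18156/22567, 6791/22567]
P' = [2596/22567 -618/22567; -618/22567 3520/22567]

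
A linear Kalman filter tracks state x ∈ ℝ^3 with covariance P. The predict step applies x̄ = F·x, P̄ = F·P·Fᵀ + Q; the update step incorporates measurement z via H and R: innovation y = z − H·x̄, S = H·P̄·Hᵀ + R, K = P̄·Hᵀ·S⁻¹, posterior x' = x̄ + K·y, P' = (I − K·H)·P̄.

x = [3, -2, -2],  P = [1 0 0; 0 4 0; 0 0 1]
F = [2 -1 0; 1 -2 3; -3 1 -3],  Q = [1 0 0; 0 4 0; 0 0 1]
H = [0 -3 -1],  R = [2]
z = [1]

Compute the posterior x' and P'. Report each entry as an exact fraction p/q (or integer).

x̄ = F·x = [8, 1, -5]
P̄ = F·P·Fᵀ + Q = [9 10 -10; 10 30 -20; -10 -20 23]
y = z − H·x̄ = [-1]
S = H·P̄·Hᵀ + R = [175]
K = P̄·Hᵀ·S⁻¹ = [-4/35; -2/5; 37/175]
x' = x̄ + K·y = [284/35, 7/5, -912/175]
P' = (I − K·H)·P̄ = [47/7 2 -202/35; 2 2 -26/5; -202/35 -26/5 2656/175]

x' = [284/35, 7/5, -912/175]
P' = [47/7 2 -202/35; 2 2 -26/5; -202/35 -26/5 2656/175]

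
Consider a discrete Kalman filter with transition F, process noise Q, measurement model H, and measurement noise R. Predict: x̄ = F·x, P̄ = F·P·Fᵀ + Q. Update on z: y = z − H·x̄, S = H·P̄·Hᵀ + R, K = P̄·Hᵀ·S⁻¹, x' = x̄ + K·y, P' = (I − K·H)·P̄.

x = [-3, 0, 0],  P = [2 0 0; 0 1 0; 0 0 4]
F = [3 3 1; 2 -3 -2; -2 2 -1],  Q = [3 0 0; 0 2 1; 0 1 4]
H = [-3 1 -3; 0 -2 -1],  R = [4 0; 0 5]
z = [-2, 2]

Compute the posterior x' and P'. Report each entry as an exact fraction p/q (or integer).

x̄ = F·x = [-9, -6, 6]
P̄ = F·P·Fᵀ + Q = [34 -5 -10; -5 35 -5; -10 -5 20]
y = z − H·x̄ = [-5, -4]
S = H·P̄·Hᵀ + R = [405 -95; -95 145]
K = P̄·Hᵀ·S⁻¹ = [-1853/9940 157/9940; 65/994 -403/994; -241/1988 -295/1988]
x' = x̄ + K·y = [-80823/9940, -4677/994, 14313/1988]
P' = (I − K·H)·P̄ = [192139/9940 8095/994 -32537/1988; 8095/994 2185/497 -6725/994; -32537/1988 -6725/994 28375/1988]

x' = [-80823/9940, -4677/994, 14313/1988]
P' = [192139/9940 8095/994 -32537/1988; 8095/994 2185/497 -6725/994; -32537/1988 -6725/994 28375/1988]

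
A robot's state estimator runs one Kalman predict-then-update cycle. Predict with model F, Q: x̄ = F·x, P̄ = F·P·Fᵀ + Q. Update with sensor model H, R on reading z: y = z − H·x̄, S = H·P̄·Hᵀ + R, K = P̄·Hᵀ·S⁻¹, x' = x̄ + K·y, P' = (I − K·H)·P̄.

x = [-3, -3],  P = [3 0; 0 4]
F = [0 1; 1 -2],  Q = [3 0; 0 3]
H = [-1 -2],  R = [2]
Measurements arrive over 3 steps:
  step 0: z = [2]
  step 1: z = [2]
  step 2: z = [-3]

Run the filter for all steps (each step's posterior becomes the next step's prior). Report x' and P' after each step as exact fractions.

step 0: x' = [-30/13, 3/13], P' = [374/65 -196/65; -196/65 134/65]
step 1: x' = [-560/6159, -6094/6159], P' = [25654/6159 -13426/6159; -13426/6159 10027/6159]
step 2: x' = [-231022/229337, 458859/229337], P' = [941320/229337 -489888/229337; -489888/229337 366147/229337]

step 0: x̄ = F·x = [-3, 3]
step 0: P̄ = F·P·Fᵀ + Q = [7 -8; -8 22]
step 0: y = z − H·x̄ = [5]
step 0: S = H·P̄·Hᵀ + R = [65]
step 0: K = P̄·Hᵀ·S⁻¹ = [9/65; -36/65]
step 0: x' = x̄ + K·y = [-30/13, 3/13]
step 0: P' = (I − K·H)·P̄ = [374/65 -196/65; -196/65 134/65]
step 1: x̄ = F·x = [3/13, -36/13]
step 1: P̄ = F·P·Fᵀ + Q = [329/65 -464/65; -464/65 1889/65]
step 1: y = z − H·x̄ = [-43/13]
step 1: S = H·P̄·Hᵀ + R = [6159/65]
step 1: K = P̄·Hᵀ·S⁻¹ = [599/6159; -3314/6159]
step 1: x' = x̄ + K·y = [-560/6159, -6094/6159]
step 1: P' = (I − K·H)·P̄ = [25654/6159 -13426/6159; -13426/6159 10027/6159]
step 2: x̄ = F·x = [-6094/6159, 3876/2053]
step 2: P̄ = F·P·Fᵀ + Q = [28504/6159 -11160/2053; -11160/2053 45981/2053]
step 2: y = z − H·x̄ = [-1315/6159]
step 2: S = H·P̄·Hᵀ + R = [458674/6159]
step 2: K = P̄·Hᵀ·S⁻¹ = [19228/229337; -121203/229337]
step 2: x' = x̄ + K·y = [-231022/229337, 458859/229337]
step 2: P' = (I − K·H)·P̄ = [941320/229337 -489888/229337; -489888/229337 366147/229337]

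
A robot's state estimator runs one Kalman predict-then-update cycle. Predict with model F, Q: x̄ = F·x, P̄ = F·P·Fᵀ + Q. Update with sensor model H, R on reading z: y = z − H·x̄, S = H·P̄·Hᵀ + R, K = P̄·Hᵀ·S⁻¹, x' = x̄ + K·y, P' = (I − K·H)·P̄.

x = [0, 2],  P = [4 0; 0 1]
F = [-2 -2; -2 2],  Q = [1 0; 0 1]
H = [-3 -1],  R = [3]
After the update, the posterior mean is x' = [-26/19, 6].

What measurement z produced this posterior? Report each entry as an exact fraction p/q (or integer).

x̄ = F·x = [-4, 4]
P̄ = F·P·Fᵀ + Q = [21 12; 12 21]
S = H·P̄·Hᵀ + R = [285]
K = P̄·Hᵀ·S⁻¹ = [-5/19; -1/5]
x' − x̄ = [50/19, 2] = K·y
y = (KᵀK)⁻¹·Kᵀ·(x' − x̄) = [-10]
z = y + H·x̄ = [-10] + [8] = [-2]

z = [-2]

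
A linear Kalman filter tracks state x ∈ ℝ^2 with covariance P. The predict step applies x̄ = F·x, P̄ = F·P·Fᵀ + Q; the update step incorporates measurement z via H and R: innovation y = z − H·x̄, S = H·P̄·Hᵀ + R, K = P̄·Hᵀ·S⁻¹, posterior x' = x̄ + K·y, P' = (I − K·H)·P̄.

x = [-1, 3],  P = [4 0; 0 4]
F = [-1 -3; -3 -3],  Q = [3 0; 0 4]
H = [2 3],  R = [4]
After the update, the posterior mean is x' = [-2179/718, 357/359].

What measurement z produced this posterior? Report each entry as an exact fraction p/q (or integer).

x̄ = F·x = [-8, -6]
P̄ = F·P·Fᵀ + Q = [43 48; 48 76]
S = H·P̄·Hᵀ + R = [1436]
K = P̄·Hᵀ·S⁻¹ = [115/718; 81/359]
x' − x̄ = [3565/718, 2511/359] = K·y
y = (KᵀK)⁻¹·Kᵀ·(x' − x̄) = [31]
z = y + H·x̄ = [31] + [-34] = [-3]

z = [-3]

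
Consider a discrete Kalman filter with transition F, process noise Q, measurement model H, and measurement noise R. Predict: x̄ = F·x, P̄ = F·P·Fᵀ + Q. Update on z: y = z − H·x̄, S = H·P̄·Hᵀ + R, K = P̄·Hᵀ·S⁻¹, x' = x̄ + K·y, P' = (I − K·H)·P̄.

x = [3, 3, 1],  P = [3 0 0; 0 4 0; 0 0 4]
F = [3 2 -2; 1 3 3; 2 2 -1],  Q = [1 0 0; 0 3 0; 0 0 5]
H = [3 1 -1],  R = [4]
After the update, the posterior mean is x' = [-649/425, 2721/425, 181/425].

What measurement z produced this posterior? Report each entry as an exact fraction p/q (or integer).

z = [1]

x̄ = F·x = [13, 15, 11]
P̄ = F·P·Fᵀ + Q = [60 9 42; 9 78 18; 42 18 37]
S = H·P̄·Hᵀ + R = [425]
K = P̄·Hᵀ·S⁻¹ = [147/425; 87/425; 107/425]
x' − x̄ = [-6174/425, -3654/425, -4494/425] = K·y
y = (KᵀK)⁻¹·Kᵀ·(x' − x̄) = [-42]
z = y + H·x̄ = [-42] + [43] = [1]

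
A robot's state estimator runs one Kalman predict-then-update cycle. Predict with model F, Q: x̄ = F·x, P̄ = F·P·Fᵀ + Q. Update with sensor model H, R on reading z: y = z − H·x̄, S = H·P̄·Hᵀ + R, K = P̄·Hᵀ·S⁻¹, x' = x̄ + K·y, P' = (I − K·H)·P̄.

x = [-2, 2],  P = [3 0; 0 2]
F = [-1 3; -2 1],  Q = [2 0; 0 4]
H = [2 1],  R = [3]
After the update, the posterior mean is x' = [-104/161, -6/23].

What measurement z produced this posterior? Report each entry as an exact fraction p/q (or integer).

z = [-2]

x̄ = F·x = [8, 6]
P̄ = F·P·Fᵀ + Q = [23 12; 12 18]
S = H·P̄·Hᵀ + R = [161]
K = P̄·Hᵀ·S⁻¹ = [58/161; 6/23]
x' − x̄ = [-1392/161, -144/23] = K·y
y = (KᵀK)⁻¹·Kᵀ·(x' − x̄) = [-24]
z = y + H·x̄ = [-24] + [22] = [-2]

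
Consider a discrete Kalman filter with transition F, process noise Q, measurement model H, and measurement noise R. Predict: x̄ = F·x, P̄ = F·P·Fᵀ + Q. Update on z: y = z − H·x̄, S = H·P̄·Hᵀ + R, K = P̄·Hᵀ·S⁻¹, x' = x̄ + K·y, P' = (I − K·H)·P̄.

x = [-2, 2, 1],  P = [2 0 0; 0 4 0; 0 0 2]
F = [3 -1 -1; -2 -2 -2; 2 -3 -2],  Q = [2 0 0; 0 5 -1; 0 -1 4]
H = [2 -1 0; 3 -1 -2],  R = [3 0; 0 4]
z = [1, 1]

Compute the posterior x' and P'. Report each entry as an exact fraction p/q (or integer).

x' = [-14269/20591, -36886/20591, -16998/20591]
P' = [66726/20591 102054/20591 55934/20591; 102054/20591 200790/20591 67192/20591; 55934/20591 67192/20591 73375/20591]

x̄ = F·x = [-9, -2, -12]
P̄ = F·P·Fᵀ + Q = [26 0 28; 0 37 23; 28 23 56]
y = z − H·x̄ = [17, 2]
S = H·P̄·Hᵀ + R = [144 127; 127 255]
K = P̄·Hᵀ·S⁻¹ = [10466/20591 -3436/20591; 1106/20591 -7253/20591; 14892/20591 -11535/20591]
x' = x̄ + K·y = [-14269/20591, -36886/20591, -16998/20591]
P' = (I − K·H)·P̄ = [66726/20591 102054/20591 55934/20591; 102054/20591 200790/20591 67192/20591; 55934/20591 67192/20591 73375/20591]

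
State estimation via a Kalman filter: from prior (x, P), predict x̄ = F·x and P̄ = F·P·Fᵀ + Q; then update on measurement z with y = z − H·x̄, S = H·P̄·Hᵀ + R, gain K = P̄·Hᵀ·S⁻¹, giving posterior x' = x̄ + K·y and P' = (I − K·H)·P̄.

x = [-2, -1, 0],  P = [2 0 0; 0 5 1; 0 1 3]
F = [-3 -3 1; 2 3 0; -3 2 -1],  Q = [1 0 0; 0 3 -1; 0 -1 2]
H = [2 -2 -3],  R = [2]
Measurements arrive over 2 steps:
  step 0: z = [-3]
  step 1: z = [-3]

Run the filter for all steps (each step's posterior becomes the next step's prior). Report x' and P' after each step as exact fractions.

step 0: x' = [343/67, -207/67, 433/67], P' = [26401/1541 -15094/1541 27490/1541; -15094/1541 17652/1541 -21656/1541; 27490/1541 -21656/1541 32874/1541]
step 1: x' = [-5455354/1076031, 49887634/9684279, -56394419/9684279], P' = [6612415/119559 -49519093/1076031 72641714/1076031; -49519093/1076031 408306784/9684279 -569004476/9684279; 72641714/1076031 -569004476/9684279 816855214/9684279]

step 0: x̄ = F·x = [9, -7, 4]
step 0: P̄ = F·P·Fᵀ + Q = [61 -54 -10; -54 56 14; -10 14 39]
step 0: y = z − H·x̄ = [-23]
step 0: S = H·P̄·Hᵀ + R = [1541]
step 0: K = P̄·Hᵀ·S⁻¹ = [260/1541; -262/1541; -165/1541]
step 0: x' = x̄ + K·y = [343/67, -207/67, 433/67]
step 0: P' = (I − K·H)·P̄ = [26401/1541 -15094/1541 27490/1541; -15094/1541 17652/1541 -21656/1541; 27490/1541 -21656/1541 32874/1541]
step 1: x̄ = F·x = [25/67, 65/67, -28]
step 1: P̄ = F·P·Fᵀ + Q = [124196/1541 -100852/1541 -817/23; -100852/1541 87967/1541 469/23; -817/23 469/23 11595/23]
step 1: y = z − H·x̄ = [-5749/67]
step 1: S = H·P̄·Hᵀ + R = [9684279/1541]
step 1: K = P̄·Hᵀ·S⁻¹ = [68257/1076031; -471907/9684279; -2502919/9684279]
step 1: x' = x̄ + K·y = [-5455354/1076031, 49887634/9684279, -56394419/9684279]
step 1: P' = (I − K·H)·P̄ = [6612415/119559 -49519093/1076031 72641714/1076031; -49519093/1076031 408306784/9684279 -569004476/9684279; 72641714/1076031 -569004476/9684279 816855214/9684279]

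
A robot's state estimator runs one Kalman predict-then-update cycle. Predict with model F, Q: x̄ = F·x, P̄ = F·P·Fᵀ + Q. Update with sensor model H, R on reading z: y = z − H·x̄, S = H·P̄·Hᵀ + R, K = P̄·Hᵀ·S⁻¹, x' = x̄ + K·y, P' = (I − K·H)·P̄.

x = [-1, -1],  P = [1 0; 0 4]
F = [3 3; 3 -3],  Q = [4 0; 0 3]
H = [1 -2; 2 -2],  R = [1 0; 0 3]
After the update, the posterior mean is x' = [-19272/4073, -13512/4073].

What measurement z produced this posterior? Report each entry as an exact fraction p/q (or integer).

z = [2, -3]

x̄ = F·x = [-6, 0]
P̄ = F·P·Fᵀ + Q = [49 -27; -27 48]
S = H·P̄·Hᵀ + R = [350 452; 452 607]
K = P̄·Hᵀ·S⁻¹ = [-6183/8146 3322/4073; -6861/8146 1548/4073]
x' − x̄ = [5166/4073, -13512/4073] = K·y
y = (KᵀK)⁻¹·Kᵀ·(x' − x̄) = [8, 9]
z = y + H·x̄ = [8, 9] + [-6, -12] = [2, -3]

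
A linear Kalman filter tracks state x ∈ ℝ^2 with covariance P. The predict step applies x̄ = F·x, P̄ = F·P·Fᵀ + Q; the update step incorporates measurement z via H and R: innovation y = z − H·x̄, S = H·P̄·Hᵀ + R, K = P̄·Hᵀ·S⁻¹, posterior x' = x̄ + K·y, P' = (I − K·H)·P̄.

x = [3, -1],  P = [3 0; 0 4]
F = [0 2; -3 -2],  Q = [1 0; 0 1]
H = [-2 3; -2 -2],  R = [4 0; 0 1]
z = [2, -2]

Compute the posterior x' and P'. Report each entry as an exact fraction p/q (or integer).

x̄ = F·x = [-2, -7]
P̄ = F·P·Fᵀ + Q = [17 -16; -16 44]
y = z − H·x̄ = [19, -20]
S = H·P̄·Hᵀ + R = [660 -164; -164 117]
K = P̄·Hᵀ·S⁻¹ = [-4961/25162 -3692/12581; 2501/12581 -2516/12581]
x' = x̄ + K·y = [3097/25162, 9772/12581]
P' = (I − K·H)·P̄ = [3092/12581 -1246/12581; -1246/12581 2504/12581]

x' = [3097/25162, 9772/12581]
P' = [3092/12581 -1246/12581; -1246/12581 2504/12581]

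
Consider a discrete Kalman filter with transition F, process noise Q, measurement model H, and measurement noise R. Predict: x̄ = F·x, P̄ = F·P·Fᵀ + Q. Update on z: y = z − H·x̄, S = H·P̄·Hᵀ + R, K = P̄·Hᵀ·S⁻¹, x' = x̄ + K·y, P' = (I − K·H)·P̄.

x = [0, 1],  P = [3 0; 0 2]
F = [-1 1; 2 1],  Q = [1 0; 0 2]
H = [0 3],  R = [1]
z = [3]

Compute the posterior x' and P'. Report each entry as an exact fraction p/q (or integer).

x̄ = F·x = [1, 1]
P̄ = F·P·Fᵀ + Q = [6 -4; -4 16]
y = z − H·x̄ = [0]
S = H·P̄·Hᵀ + R = [145]
K = P̄·Hᵀ·S⁻¹ = [-12/145; 48/145]
x' = x̄ + K·y = [1, 1]
P' = (I − K·H)·P̄ = [726/145 -4/145; -4/145 16/145]

x' = [1, 1]
P' = [726/145 -4/145; -4/145 16/145]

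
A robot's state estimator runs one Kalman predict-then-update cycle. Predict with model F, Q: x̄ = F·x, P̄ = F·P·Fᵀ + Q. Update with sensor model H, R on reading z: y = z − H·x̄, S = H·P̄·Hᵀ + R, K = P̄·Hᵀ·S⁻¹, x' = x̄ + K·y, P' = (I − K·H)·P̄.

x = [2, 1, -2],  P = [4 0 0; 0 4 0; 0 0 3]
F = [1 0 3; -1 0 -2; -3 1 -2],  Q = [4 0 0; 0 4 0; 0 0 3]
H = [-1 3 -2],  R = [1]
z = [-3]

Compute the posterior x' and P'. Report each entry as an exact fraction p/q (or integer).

x̄ = F·x = [-4, 2, -1]
P̄ = F·P·Fᵀ + Q = [35 -22 -30; -22 20 24; -30 24 55]
y = z − H·x̄ = [-15]
S = H·P̄·Hᵀ + R = [160]
K = P̄·Hᵀ·S⁻¹ = [-41/160; 17/80; -1/20]
x' = x̄ + K·y = [-5/32, -19/16, -1/4]
P' = (I − K·H)·P̄ = [3919/160 -1063/80 -641/20; -1063/80 511/40 257/10; -641/20 257/10 273/5]

x' = [-5/32, -19/16, -1/4]
P' = [3919/160 -1063/80 -641/20; -1063/80 511/40 257/10; -641/20 257/10 273/5]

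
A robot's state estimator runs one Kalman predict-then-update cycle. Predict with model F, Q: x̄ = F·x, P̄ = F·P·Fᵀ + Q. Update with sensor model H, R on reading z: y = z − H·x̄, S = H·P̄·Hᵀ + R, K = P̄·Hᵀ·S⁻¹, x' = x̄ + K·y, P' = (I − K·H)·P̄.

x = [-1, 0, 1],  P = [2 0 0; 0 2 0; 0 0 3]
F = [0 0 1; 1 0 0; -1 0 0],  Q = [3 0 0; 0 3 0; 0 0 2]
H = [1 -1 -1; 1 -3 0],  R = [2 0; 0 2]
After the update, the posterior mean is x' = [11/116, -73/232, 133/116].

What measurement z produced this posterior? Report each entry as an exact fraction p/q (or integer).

x̄ = F·x = [1, -1, 1]
P̄ = F·P·Fᵀ + Q = [6 0 0; 0 5 -2; 0 -2 4]
S = H·P̄·Hᵀ + R = [13 15; 15 53]
K = P̄·Hᵀ·S⁻¹ = [57/116 -3/116; 33/232 -75/232; -49/116 27/116]
x' − x̄ = [-105/116, 159/232, 17/116] = K·y
y = (KᵀK)⁻¹·Kᵀ·(x' − x̄) = [-2, -3]
z = y + H·x̄ = [-2, -3] + [1, 4] = [-1, 1]

z = [-1, 1]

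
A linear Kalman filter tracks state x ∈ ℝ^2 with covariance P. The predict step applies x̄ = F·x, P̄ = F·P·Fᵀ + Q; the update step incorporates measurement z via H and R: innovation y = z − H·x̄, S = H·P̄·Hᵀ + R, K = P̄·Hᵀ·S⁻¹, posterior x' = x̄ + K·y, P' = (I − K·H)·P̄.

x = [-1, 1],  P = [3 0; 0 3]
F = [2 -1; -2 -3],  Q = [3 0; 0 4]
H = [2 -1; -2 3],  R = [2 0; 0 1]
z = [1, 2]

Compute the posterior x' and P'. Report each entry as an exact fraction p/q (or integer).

x̄ = F·x = [-3, -1]
P̄ = F·P·Fᵀ + Q = [18 -3; -3 43]
y = z − H·x̄ = [6, -1]
S = H·P̄·Hᵀ + R = [129 -225; -225 496]
K = P̄·Hᵀ·S⁻¹ = [3073/4453 990/4453; 6071/13359 2130/4453]
x' = x̄ + K·y = [4089/4453, 5559/4453]
P' = (I − K·H)·P̄ = [4857/4453 3568/4453; 3568/4453 9266/13359]

x' = [4089/4453, 5559/4453]
P' = [4857/4453 3568/4453; 3568/4453 9266/13359]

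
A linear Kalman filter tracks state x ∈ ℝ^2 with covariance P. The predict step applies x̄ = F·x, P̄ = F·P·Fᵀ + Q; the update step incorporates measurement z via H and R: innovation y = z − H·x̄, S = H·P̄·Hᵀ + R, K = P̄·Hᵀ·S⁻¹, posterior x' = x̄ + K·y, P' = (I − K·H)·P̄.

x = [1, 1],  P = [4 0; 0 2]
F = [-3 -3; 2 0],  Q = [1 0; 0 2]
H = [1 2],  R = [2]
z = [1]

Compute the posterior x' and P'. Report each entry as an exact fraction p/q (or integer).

x' = [-59/11, 34/11]
P' = [1766/33 -292/11; -292/11 150/11]

x̄ = F·x = [-6, 2]
P̄ = F·P·Fᵀ + Q = [55 -24; -24 18]
y = z − H·x̄ = [3]
S = H·P̄·Hᵀ + R = [33]
K = P̄·Hᵀ·S⁻¹ = [7/33; 4/11]
x' = x̄ + K·y = [-59/11, 34/11]
P' = (I − K·H)·P̄ = [1766/33 -292/11; -292/11 150/11]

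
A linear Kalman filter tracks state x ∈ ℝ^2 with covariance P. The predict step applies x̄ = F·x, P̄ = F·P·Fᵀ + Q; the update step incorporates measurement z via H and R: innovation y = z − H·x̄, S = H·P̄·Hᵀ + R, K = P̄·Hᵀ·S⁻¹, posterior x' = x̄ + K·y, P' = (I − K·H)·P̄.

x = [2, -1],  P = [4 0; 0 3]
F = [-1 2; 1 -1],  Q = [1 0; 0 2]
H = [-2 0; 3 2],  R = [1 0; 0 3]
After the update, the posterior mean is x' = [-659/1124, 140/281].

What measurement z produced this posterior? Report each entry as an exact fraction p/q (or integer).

z = [1, -1]

x̄ = F·x = [-4, 3]
P̄ = F·P·Fᵀ + Q = [17 -10; -10 9]
S = H·P̄·Hᵀ + R = [69 -62; -62 72]
K = P̄·Hᵀ·S⁻¹ = [-263/562 31/1124; 174/281 103/281]
x' − x̄ = [3837/1124, -703/281] = K·y
y = (KᵀK)⁻¹·Kᵀ·(x' − x̄) = [-7, 5]
z = y + H·x̄ = [-7, 5] + [8, -6] = [1, -1]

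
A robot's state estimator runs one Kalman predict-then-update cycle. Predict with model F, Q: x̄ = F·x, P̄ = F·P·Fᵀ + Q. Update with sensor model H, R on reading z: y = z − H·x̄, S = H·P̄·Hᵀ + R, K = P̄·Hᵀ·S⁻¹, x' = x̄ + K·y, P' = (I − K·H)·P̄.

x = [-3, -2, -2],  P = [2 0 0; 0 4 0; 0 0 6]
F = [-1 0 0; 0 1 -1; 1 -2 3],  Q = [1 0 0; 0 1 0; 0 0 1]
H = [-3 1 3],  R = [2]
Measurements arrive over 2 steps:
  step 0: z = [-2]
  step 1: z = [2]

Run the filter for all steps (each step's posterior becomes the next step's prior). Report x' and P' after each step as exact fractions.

step 0: x' = [1401/577, -1474/577, 1493/577], P' = [1506/577 -1005/577 1831/577; -1005/577 1858/577 -1669/577; 1831/577 -1669/577 2520/577]
step 1: x' = [-161347/643659, -198001/643659, 351470/643659], P' = [717761/643659 -401908/643659 831437/643659; -401908/643659 1334483/643659 -891793/643659; 831437/643659 -891793/643659 1266206/643659]

step 0: x̄ = F·x = [3, 0, -5]
step 0: P̄ = F·P·Fᵀ + Q = [3 0 -2; 0 11 -26; -2 -26 73]
step 0: y = z − H·x̄ = [22]
step 0: S = H·P̄·Hᵀ + R = [577]
step 0: K = P̄·Hᵀ·S⁻¹ = [-15/577; -67/577; 199/577]
step 0: x' = x̄ + K·y = [1401/577, -1474/577, 1493/577]
step 0: P' = (I − K·H)·P̄ = [1506/577 -1005/577 1831/577; -1005/577 1858/577 -1669/577; 1831/577 -1669/577 2520/577]
step 1: x̄ = F·x = [-1401/577, -2967/577, 8828/577]
step 1: P̄ = F·P·Fᵀ + Q = [2083/577 2836/577 -9009/577; 2836/577 8293/577 -22457/577; -9009/577 -22457/577 67229/577]
step 1: y = z − H·x̄ = [-26566/577]
step 1: S = H·P̄·Hᵀ + R = [643659/577]
step 1: K = P̄·Hᵀ·S⁻¹ = [-30440/643659; -67586/643659; 206257/643659]
step 1: x' = x̄ + K·y = [-161347/643659, -198001/643659, 351470/643659]
step 1: P' = (I − K·H)·P̄ = [717761/643659 -401908/643659 831437/643659; -401908/643659 1334483/643659 -891793/643659; 831437/643659 -891793/643659 1266206/643659]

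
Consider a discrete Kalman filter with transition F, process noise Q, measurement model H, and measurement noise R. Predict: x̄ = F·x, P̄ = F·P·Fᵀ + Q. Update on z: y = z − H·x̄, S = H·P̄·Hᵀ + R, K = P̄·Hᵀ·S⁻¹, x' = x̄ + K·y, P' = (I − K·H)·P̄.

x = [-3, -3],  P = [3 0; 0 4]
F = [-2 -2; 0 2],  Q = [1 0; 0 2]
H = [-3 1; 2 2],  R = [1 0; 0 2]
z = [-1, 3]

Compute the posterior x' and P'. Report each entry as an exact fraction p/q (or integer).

x̄ = F·x = [12, -6]
P̄ = F·P·Fᵀ + Q = [29 -16; -16 18]
y = z − H·x̄ = [41, -9]
S = H·P̄·Hᵀ + R = [376 -74; -74 62]
K = P̄·Hᵀ·S⁻¹ = [-2231/8918 1077/8918; 1097/4459 1597/4459]
x' = x̄ + K·y = [418/637, 550/637]
P' = (I − K·H)·P̄ = [827/8918 125/4459; 125/4459 1472/4459]

x' = [418/637, 550/637]
P' = [827/8918 125/4459; 125/4459 1472/4459]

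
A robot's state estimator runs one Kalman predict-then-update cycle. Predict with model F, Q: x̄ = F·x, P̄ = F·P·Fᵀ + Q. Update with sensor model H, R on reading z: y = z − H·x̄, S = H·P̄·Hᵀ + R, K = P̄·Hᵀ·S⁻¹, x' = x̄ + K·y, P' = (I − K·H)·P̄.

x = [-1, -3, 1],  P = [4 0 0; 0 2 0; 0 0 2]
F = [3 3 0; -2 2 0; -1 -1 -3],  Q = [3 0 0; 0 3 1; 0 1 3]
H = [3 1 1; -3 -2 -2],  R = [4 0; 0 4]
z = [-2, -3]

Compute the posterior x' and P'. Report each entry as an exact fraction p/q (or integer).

x' = [-4645/2331, 524/999, 25565/6993]
P' = [1552/777 -584/333 -4196/2331; -584/333 12541/999 -9005/999; -4196/2331 -9005/999 88003/6993]

x̄ = F·x = [-12, -4, 1]
P̄ = F·P·Fᵀ + Q = [57 -12 -18; -12 27 5; -18 5 27]
y = z − H·x̄ = [37, -45]
S = H·P̄·Hᵀ + R = [401 -371; -371 413]
K = P̄·Hᵀ·S⁻¹ = [203/333 650/2331; -430/999 -454/999; -457/999 -3043/6993]
x' = x̄ + K·y = [-4645/2331, 524/999, 25565/6993]
P' = (I − K·H)·P̄ = [1552/777 -584/333 -4196/2331; -584/333 12541/999 -9005/999; -4196/2331 -9005/999 88003/6993]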